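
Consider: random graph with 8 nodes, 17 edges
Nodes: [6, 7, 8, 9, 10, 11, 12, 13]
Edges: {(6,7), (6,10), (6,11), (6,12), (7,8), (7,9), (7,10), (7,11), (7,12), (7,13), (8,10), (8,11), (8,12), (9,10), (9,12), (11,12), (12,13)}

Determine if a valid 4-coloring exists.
Yes, G is 4-colorable

A valid 4-coloring: color 1: [7]; color 2: [10, 12]; color 3: [6, 8, 9, 13]; color 4: [11].
(χ(G) = 4 ≤ 4.)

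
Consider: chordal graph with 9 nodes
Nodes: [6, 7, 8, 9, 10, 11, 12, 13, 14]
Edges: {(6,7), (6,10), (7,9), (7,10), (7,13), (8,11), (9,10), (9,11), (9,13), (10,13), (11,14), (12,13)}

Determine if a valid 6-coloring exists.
Yes, G is 6-colorable

A valid 6-coloring: color 1: [6, 11, 13]; color 2: [8, 9, 12, 14]; color 3: [7]; color 4: [10].
(χ(G) = 4 ≤ 6.)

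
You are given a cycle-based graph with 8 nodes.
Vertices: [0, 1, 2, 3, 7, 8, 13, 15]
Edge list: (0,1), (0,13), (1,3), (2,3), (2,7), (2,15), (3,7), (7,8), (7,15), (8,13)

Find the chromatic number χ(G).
Clique number ω(G) = 3 (lower bound: χ ≥ ω).
The clique on [2, 3, 7] has size 3, forcing χ ≥ 3, and the coloring below uses 3 colors, so χ(G) = 3.
A valid 3-coloring: color 1: [1, 7, 13]; color 2: [0, 2, 8]; color 3: [3, 15].

χ(G) = 3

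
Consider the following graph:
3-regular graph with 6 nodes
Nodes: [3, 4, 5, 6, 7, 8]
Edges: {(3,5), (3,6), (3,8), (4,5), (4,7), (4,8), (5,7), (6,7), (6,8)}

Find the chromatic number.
Clique number ω(G) = 3 (lower bound: χ ≥ ω).
The clique on [3, 6, 8] has size 3, forcing χ ≥ 3, and the coloring below uses 3 colors, so χ(G) = 3.
A valid 3-coloring: color 1: [7, 8]; color 2: [5, 6]; color 3: [3, 4].

χ(G) = 3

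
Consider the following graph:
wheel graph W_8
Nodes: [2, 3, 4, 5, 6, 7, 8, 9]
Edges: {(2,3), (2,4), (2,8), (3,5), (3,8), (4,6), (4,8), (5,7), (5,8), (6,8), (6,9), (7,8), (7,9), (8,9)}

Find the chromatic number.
χ(G) = 4

Clique number ω(G) = 3 (lower bound: χ ≥ ω).
Odd cycle [2, 4, 6, 9, 7, 5, 3] needs 3 colors (χ ≥ 3).
Vertex 8 is adjacent to every vertex of [2, 3, 4, 5, 6, 7, 9], which already need 3 colors among themselves, so 8 needs a new color (χ ≥ 4).
The coloring below uses 4 colors, so χ(G) = 4.
A valid 4-coloring: color 1: [8]; color 2: [2, 5, 6]; color 3: [3, 4, 9]; color 4: [7].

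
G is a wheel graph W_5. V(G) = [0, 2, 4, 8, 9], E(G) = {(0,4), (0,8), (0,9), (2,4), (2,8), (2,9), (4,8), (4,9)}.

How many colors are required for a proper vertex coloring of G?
Clique number ω(G) = 3 (lower bound: χ ≥ ω).
The clique on [0, 4, 8] has size 3, forcing χ ≥ 3, and the coloring below uses 3 colors, so χ(G) = 3.
A valid 3-coloring: color 1: [4]; color 2: [0, 2]; color 3: [8, 9].

χ(G) = 3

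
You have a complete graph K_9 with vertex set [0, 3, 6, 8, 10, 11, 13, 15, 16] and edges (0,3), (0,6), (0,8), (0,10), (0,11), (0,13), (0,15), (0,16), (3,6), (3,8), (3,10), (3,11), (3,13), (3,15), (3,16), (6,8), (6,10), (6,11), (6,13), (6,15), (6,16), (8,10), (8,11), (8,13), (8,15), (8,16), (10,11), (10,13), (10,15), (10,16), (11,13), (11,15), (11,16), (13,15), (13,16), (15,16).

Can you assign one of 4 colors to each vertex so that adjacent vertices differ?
The clique on vertices [0, 3, 6, 8, 10, 11, 13, 15, 16] has size 9 > 4, so it alone needs 9 colors.

No, G is not 4-colorable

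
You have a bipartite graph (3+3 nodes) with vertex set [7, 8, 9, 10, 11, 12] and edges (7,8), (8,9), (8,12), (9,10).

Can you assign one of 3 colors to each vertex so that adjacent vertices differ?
A valid 3-coloring: color 1: [8, 10, 11]; color 2: [7, 9, 12].
(χ(G) = 2 ≤ 3.)

Yes, G is 3-colorable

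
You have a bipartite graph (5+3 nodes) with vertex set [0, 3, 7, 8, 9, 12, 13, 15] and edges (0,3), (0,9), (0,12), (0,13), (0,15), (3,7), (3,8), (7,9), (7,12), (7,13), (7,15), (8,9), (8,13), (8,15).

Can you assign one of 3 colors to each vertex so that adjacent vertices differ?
A valid 3-coloring: color 1: [0, 7, 8]; color 2: [3, 9, 12, 13, 15].
(χ(G) = 2 ≤ 3.)

Yes, G is 3-colorable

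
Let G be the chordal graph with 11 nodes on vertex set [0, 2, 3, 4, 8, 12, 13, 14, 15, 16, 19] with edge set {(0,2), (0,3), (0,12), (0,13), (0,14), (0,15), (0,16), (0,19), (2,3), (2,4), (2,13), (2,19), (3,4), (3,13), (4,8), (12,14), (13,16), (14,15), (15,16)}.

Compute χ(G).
Clique number ω(G) = 4 (lower bound: χ ≥ ω).
The clique on [0, 2, 3, 13] has size 4, forcing χ ≥ 4, and the coloring below uses 4 colors, so χ(G) = 4.
A valid 4-coloring: color 1: [0, 4]; color 2: [2, 8, 14, 16]; color 3: [3, 12, 15, 19]; color 4: [13].

χ(G) = 4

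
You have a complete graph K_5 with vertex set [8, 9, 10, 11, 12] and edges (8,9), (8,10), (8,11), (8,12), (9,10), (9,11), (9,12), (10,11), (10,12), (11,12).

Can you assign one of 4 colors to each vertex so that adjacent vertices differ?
No, G is not 4-colorable

The clique on vertices [8, 9, 10, 11, 12] has size 5 > 4, so it alone needs 5 colors.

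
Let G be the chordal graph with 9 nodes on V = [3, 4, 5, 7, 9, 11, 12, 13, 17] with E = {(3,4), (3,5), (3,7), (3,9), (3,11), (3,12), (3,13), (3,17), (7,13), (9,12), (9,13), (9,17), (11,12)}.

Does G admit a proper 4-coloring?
A valid 4-coloring: color 1: [3]; color 2: [4, 5, 7, 9, 11]; color 3: [12, 13, 17].
(χ(G) = 3 ≤ 4.)

Yes, G is 4-colorable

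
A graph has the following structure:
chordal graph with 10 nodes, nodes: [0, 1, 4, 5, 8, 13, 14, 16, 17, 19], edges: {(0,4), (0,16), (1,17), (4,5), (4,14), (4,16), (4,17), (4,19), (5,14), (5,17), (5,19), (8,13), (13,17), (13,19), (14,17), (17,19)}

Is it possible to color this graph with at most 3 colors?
No, G is not 3-colorable

The clique on vertices [4, 5, 17, 19] has size 4 > 3, so it alone needs 4 colors.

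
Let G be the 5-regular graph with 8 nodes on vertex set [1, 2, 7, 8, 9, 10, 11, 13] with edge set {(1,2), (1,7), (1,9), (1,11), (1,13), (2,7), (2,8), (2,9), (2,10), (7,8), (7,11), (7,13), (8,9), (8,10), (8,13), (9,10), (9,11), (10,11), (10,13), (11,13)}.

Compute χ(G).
Clique number ω(G) = 4 (lower bound: χ ≥ ω).
The clique on [2, 8, 9, 10] has size 4, forcing χ ≥ 4, and the coloring below uses 4 colors, so χ(G) = 4.
A valid 4-coloring: color 1: [2, 13]; color 2: [1, 10]; color 3: [8, 11]; color 4: [7, 9].

χ(G) = 4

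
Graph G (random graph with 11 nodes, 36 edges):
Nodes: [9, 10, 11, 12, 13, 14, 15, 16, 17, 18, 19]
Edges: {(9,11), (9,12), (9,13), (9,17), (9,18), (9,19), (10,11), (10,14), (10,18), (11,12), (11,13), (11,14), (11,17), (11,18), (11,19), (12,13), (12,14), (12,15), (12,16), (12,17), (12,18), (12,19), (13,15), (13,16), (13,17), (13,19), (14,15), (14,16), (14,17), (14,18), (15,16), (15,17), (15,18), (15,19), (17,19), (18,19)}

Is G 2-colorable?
No, G is not 2-colorable

The clique on vertices [9, 11, 12, 13, 17, 19] has size 6 > 2, so it alone needs 6 colors.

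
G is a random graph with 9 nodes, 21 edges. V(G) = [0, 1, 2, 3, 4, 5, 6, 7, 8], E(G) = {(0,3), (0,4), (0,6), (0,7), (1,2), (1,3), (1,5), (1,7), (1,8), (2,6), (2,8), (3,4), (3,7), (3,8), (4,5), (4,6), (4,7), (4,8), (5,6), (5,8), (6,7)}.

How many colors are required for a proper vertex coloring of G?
Clique number ω(G) = 4 (lower bound: χ ≥ ω).
The clique on [0, 3, 4, 7] has size 4, forcing χ ≥ 4, and the coloring below uses 4 colors, so χ(G) = 4.
A valid 4-coloring: color 1: [1, 4]; color 2: [3, 6]; color 3: [7, 8]; color 4: [0, 2, 5].

χ(G) = 4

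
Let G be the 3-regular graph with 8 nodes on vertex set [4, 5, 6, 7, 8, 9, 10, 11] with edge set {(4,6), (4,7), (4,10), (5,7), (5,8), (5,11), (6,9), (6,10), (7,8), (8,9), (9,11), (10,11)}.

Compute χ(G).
χ(G) = 3

Clique number ω(G) = 3 (lower bound: χ ≥ ω).
The clique on [4, 6, 10] has size 3, forcing χ ≥ 3, and the coloring below uses 3 colors, so χ(G) = 3.
A valid 3-coloring: color 1: [7, 9, 10]; color 2: [4, 8, 11]; color 3: [5, 6].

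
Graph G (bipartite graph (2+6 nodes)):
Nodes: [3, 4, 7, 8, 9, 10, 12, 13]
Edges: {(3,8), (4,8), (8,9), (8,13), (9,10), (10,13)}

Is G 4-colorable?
A valid 4-coloring: color 1: [7, 8, 10, 12]; color 2: [3, 4, 9, 13].
(χ(G) = 2 ≤ 4.)

Yes, G is 4-colorable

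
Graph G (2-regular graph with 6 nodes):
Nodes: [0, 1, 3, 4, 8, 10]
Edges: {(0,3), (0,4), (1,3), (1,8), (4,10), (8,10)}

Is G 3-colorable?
Yes, G is 3-colorable

A valid 3-coloring: color 1: [3, 4, 8]; color 2: [0, 1, 10].
(χ(G) = 2 ≤ 3.)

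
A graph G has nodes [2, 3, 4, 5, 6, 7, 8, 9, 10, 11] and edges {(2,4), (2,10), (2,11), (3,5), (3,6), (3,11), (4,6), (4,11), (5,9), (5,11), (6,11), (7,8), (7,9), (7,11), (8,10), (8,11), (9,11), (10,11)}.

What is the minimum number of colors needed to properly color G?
Clique number ω(G) = 3 (lower bound: χ ≥ ω).
Odd cycle [2, 4, 6, 3, 5, 9, 7, 8, 10] needs 3 colors (χ ≥ 3).
Vertex 11 is adjacent to every vertex of [2, 3, 4, 5, 6, 7, 8, 9, 10], which already need 3 colors among themselves, so 11 needs a new color (χ ≥ 4).
The coloring below uses 4 colors, so χ(G) = 4.
A valid 4-coloring: color 1: [11]; color 2: [2, 5, 6, 8]; color 3: [3, 4, 9, 10]; color 4: [7].

χ(G) = 4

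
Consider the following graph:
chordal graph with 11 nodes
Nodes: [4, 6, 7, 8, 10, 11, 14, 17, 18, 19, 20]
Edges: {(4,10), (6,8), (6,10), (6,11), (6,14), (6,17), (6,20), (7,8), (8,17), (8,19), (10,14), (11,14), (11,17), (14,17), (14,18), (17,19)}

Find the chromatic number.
χ(G) = 4

Clique number ω(G) = 4 (lower bound: χ ≥ ω).
The clique on [6, 11, 14, 17] has size 4, forcing χ ≥ 4, and the coloring below uses 4 colors, so χ(G) = 4.
A valid 4-coloring: color 1: [4, 6, 7, 18, 19]; color 2: [10, 17, 20]; color 3: [8, 14]; color 4: [11].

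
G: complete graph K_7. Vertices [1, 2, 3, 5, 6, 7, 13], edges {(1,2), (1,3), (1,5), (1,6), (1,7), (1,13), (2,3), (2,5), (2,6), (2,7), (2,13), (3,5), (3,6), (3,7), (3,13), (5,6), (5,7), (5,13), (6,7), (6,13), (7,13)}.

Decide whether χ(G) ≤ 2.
The clique on vertices [1, 2, 3, 5, 6, 7, 13] has size 7 > 2, so it alone needs 7 colors.

No, G is not 2-colorable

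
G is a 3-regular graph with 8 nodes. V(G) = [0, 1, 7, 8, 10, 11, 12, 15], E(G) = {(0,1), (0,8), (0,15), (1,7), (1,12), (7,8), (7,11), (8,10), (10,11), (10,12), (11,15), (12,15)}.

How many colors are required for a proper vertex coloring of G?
χ(G) = 3

Clique number ω(G) = 2 (lower bound: χ ≥ ω).
Odd cycle [1, 12, 15, 11, 7] needs 3 colors (χ ≥ 3).
The coloring below uses 3 colors, so χ(G) = 3.
A valid 3-coloring: color 1: [8, 11, 12]; color 2: [0, 7, 10]; color 3: [1, 15].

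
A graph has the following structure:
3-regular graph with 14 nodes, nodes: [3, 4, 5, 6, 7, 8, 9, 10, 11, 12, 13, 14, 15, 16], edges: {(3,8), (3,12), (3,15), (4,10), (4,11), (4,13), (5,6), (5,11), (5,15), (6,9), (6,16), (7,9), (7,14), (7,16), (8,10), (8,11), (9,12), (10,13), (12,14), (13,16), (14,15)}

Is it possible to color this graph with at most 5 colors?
A valid 5-coloring: color 1: [3, 5, 9, 10, 14, 16]; color 2: [6, 7, 11, 12, 13, 15]; color 3: [4, 8].
(χ(G) = 3 ≤ 5.)

Yes, G is 5-colorable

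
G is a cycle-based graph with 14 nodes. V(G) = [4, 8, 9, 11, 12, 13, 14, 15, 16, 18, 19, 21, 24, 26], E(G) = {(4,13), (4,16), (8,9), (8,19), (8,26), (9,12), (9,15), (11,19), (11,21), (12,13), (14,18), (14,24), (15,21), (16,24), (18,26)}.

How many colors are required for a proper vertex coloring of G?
Clique number ω(G) = 2 (lower bound: χ ≥ ω).
The graph is bipartite (no odd cycle), so 2 colors suffice: χ(G) = 2.
A valid 2-coloring: color 1: [9, 13, 14, 16, 19, 21, 26]; color 2: [4, 8, 11, 12, 15, 18, 24].

χ(G) = 2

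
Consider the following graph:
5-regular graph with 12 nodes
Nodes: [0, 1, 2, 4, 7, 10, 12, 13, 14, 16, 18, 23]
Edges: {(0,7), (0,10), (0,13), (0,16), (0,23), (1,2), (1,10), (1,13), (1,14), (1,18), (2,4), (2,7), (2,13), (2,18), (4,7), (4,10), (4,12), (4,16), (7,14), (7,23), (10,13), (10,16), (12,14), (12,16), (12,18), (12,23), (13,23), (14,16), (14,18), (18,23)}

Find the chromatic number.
χ(G) = 4

Clique number ω(G) = 3 (lower bound: χ ≥ ω).
Suppose a proper 3-coloring c exists. The clique [0, 7, 23] takes 3 distinct colors; by symmetry let c(0) = 1, c(7) = 2, c(23) = 3.
- Vertex 13: neighbors [0, 23] already have colors [1, 3] ⇒ c(13) = 2.
- Vertex 10: neighbors [0, 13] already have colors [1, 2] ⇒ c(10) = 3.
- Vertex 1: neighbors [13, 10] already have colors [2, 3] ⇒ c(1) = 1.
- Vertex 4: neighbors [7, 10] already have colors [2, 3] ⇒ c(4) = 1.
- Vertex 12: neighbors [4, 23] already have colors [1, 3] ⇒ c(12) = 2.
- Vertex 18: neighbors [1, 12, 23] already have colors [1, 2, 3] — all 3 colors blocked. Contradiction.
The forced assignments end in a contradiction, so G has no proper 3-coloring (χ ≥ 4).
The coloring below uses 4 colors, so χ(G) = 4.
A valid 4-coloring: color 1: [0, 1, 12]; color 2: [4, 14, 23]; color 3: [7, 13, 16, 18]; color 4: [2, 10].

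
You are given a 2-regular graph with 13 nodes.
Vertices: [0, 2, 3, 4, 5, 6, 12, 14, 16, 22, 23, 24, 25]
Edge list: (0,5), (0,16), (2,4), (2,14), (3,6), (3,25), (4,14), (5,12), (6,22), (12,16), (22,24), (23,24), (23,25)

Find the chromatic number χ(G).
Clique number ω(G) = 3 (lower bound: χ ≥ ω).
The clique on [2, 4, 14] has size 3, forcing χ ≥ 3, and the coloring below uses 3 colors, so χ(G) = 3.
A valid 3-coloring: color 1: [0, 6, 12, 14, 24, 25]; color 2: [3, 4, 5, 16, 22, 23]; color 3: [2].

χ(G) = 3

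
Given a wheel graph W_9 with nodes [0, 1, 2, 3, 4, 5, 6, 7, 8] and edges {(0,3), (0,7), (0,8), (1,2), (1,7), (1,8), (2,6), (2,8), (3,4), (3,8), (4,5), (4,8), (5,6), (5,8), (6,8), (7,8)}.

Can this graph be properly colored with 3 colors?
A valid 3-coloring: color 1: [8]; color 2: [2, 3, 5, 7]; color 3: [0, 1, 4, 6].
(χ(G) = 3 ≤ 3.)

Yes, G is 3-colorable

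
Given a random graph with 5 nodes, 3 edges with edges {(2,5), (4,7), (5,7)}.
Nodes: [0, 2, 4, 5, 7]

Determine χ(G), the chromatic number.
χ(G) = 2

Clique number ω(G) = 2 (lower bound: χ ≥ ω).
The graph is bipartite (no odd cycle), so 2 colors suffice: χ(G) = 2.
A valid 2-coloring: color 1: [0, 2, 7]; color 2: [4, 5].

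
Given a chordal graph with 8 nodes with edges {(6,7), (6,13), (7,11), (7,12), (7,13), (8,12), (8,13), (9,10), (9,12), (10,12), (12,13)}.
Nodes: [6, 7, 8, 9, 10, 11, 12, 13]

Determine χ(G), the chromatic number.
χ(G) = 3

Clique number ω(G) = 3 (lower bound: χ ≥ ω).
The clique on [9, 10, 12] has size 3, forcing χ ≥ 3, and the coloring below uses 3 colors, so χ(G) = 3.
A valid 3-coloring: color 1: [6, 11, 12]; color 2: [10, 13]; color 3: [7, 8, 9].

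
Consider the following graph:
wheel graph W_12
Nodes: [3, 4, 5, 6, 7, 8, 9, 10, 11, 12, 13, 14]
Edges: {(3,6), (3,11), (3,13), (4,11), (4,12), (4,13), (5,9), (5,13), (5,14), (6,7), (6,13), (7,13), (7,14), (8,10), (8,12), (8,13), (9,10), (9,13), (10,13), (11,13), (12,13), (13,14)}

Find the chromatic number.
Clique number ω(G) = 3 (lower bound: χ ≥ ω).
Odd cycle [12, 4, 11, 3, 6, 7, 14, 5, 9, 10, 8] needs 3 colors (χ ≥ 3).
Vertex 13 is adjacent to every vertex of [3, 4, 5, 6, 7, 8, 9, 10, 11, 12, 14], which already need 3 colors among themselves, so 13 needs a new color (χ ≥ 4).
The coloring below uses 4 colors, so χ(G) = 4.
A valid 4-coloring: color 1: [13]; color 2: [6, 10, 11, 12, 14]; color 3: [3, 4, 5, 7, 8]; color 4: [9].

χ(G) = 4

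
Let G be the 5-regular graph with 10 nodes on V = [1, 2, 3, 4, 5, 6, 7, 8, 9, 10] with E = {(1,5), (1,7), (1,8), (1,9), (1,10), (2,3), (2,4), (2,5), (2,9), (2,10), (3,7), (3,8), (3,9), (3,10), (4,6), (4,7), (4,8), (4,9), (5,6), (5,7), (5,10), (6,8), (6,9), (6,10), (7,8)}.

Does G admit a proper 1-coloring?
The clique on vertices [1, 7, 8] has size 3 > 1, so it alone needs 3 colors.

No, G is not 1-colorable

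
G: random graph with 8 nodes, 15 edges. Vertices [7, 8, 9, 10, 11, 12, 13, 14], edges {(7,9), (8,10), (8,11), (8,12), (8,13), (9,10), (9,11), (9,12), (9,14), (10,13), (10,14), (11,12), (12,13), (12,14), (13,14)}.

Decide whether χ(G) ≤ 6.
Yes, G is 6-colorable

A valid 6-coloring: color 1: [8, 9]; color 2: [7, 10, 12]; color 3: [11, 14]; color 4: [13].
(χ(G) = 4 ≤ 6.)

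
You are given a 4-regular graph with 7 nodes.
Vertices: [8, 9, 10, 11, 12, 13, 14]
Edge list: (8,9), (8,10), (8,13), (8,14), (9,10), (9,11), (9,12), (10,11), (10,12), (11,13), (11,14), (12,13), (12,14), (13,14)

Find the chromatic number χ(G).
Clique number ω(G) = 3 (lower bound: χ ≥ ω).
The clique on [8, 9, 10] has size 3, forcing χ ≥ 3, and the coloring below uses 3 colors, so χ(G) = 3.
A valid 3-coloring: color 1: [9, 14]; color 2: [8, 11, 12]; color 3: [10, 13].

χ(G) = 3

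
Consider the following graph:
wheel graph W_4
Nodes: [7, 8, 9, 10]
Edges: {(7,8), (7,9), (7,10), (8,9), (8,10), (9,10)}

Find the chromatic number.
Clique number ω(G) = 4 (lower bound: χ ≥ ω).
The clique on [7, 8, 9, 10] has size 4, forcing χ ≥ 4, and the coloring below uses 4 colors, so χ(G) = 4.
A valid 4-coloring: color 1: [7]; color 2: [8]; color 3: [9]; color 4: [10].

χ(G) = 4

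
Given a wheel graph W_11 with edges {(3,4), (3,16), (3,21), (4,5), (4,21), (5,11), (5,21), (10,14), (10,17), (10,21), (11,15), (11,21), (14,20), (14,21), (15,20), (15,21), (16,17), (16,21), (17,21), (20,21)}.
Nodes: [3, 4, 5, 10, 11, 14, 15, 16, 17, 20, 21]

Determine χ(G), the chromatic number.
χ(G) = 3

Clique number ω(G) = 3 (lower bound: χ ≥ ω).
The clique on [3, 16, 21] has size 3, forcing χ ≥ 3, and the coloring below uses 3 colors, so χ(G) = 3.
A valid 3-coloring: color 1: [21]; color 2: [4, 10, 11, 16, 20]; color 3: [3, 5, 14, 15, 17].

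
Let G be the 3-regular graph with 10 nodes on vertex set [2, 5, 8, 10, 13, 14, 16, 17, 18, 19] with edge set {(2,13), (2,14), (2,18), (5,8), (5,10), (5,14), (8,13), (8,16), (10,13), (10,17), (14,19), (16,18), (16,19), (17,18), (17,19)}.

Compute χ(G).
χ(G) = 3

Clique number ω(G) = 2 (lower bound: χ ≥ ω).
Odd cycle [16, 19, 14, 2, 18] needs 3 colors (χ ≥ 3).
The coloring below uses 3 colors, so χ(G) = 3.
A valid 3-coloring: color 1: [2, 8, 10, 19]; color 2: [13, 14, 16, 17]; color 3: [5, 18].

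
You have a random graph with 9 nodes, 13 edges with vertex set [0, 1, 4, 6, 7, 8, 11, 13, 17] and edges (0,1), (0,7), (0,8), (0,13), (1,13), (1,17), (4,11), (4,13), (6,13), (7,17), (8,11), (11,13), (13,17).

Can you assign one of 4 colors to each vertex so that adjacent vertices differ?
Yes, G is 4-colorable

A valid 4-coloring: color 1: [7, 8, 13]; color 2: [0, 6, 11, 17]; color 3: [1, 4].
(χ(G) = 3 ≤ 4.)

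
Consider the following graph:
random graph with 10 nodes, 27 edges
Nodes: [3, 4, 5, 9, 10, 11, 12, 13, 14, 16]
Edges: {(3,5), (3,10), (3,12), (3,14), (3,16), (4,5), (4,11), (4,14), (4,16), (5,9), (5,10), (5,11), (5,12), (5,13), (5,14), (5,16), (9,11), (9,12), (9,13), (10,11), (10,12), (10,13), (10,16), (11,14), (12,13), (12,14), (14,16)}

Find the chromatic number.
χ(G) = 4

Clique number ω(G) = 4 (lower bound: χ ≥ ω).
The clique on [5, 9, 12, 13] has size 4, forcing χ ≥ 4, and the coloring below uses 4 colors, so χ(G) = 4.
A valid 4-coloring: color 1: [5]; color 2: [11, 12, 16]; color 3: [9, 10, 14]; color 4: [3, 4, 13].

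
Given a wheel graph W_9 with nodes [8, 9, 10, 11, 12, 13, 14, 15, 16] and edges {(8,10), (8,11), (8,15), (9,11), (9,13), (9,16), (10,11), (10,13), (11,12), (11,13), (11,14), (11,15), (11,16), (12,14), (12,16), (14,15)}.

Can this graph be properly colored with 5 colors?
A valid 5-coloring: color 1: [11]; color 2: [9, 10, 12, 15]; color 3: [8, 13, 14, 16].
(χ(G) = 3 ≤ 5.)

Yes, G is 5-colorable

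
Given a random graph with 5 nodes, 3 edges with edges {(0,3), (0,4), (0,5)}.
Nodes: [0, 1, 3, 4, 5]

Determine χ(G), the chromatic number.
Clique number ω(G) = 2 (lower bound: χ ≥ ω).
The graph is bipartite (no odd cycle), so 2 colors suffice: χ(G) = 2.
A valid 2-coloring: color 1: [0, 1]; color 2: [3, 4, 5].

χ(G) = 2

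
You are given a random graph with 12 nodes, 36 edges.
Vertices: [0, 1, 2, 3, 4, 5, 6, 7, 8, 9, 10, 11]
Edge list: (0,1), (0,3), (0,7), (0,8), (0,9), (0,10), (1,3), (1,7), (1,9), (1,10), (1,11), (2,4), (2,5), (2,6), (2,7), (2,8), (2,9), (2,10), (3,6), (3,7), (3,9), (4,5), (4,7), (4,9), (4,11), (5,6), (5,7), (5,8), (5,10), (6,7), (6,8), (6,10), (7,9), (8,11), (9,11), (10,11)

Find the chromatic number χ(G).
Clique number ω(G) = 5 (lower bound: χ ≥ ω).
The clique on [0, 1, 3, 7, 9] has size 5, forcing χ ≥ 5, and the coloring below uses 5 colors, so χ(G) = 5.
A valid 5-coloring: color 1: [7, 8, 10]; color 2: [2, 3, 11]; color 3: [5, 9]; color 4: [1, 4, 6]; color 5: [0].

χ(G) = 5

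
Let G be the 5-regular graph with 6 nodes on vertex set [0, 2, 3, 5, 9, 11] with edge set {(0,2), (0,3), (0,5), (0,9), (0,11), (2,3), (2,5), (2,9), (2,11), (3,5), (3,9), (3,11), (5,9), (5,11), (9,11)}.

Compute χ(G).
χ(G) = 6

Clique number ω(G) = 6 (lower bound: χ ≥ ω).
The clique on [0, 2, 3, 5, 9, 11] has size 6, forcing χ ≥ 6, and the coloring below uses 6 colors, so χ(G) = 6.
A valid 6-coloring: color 1: [3]; color 2: [0]; color 3: [2]; color 4: [5]; color 5: [11]; color 6: [9].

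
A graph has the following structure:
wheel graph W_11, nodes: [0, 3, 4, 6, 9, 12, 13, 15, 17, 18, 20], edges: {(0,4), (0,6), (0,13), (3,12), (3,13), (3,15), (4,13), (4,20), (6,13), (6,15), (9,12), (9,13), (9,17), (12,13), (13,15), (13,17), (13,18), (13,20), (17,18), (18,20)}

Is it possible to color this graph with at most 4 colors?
Yes, G is 4-colorable

A valid 4-coloring: color 1: [13]; color 2: [3, 4, 6, 9, 18]; color 3: [0, 12, 15, 17, 20].
(χ(G) = 3 ≤ 4.)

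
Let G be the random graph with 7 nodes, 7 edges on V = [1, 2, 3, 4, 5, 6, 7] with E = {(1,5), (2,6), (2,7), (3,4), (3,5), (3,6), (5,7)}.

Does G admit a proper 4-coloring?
Yes, G is 4-colorable

A valid 4-coloring: color 1: [4, 5, 6]; color 2: [1, 2, 3]; color 3: [7].
(χ(G) = 3 ≤ 4.)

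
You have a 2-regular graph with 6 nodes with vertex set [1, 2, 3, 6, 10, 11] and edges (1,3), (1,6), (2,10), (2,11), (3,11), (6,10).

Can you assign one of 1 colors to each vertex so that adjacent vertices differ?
Edge (2,11) forces its endpoints to differ, so 1 color is not enough.

No, G is not 1-colorable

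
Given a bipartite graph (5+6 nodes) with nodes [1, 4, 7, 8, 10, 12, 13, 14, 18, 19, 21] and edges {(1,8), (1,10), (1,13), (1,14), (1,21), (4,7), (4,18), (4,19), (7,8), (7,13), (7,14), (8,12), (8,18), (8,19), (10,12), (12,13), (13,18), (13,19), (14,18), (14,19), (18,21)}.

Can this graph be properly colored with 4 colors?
Yes, G is 4-colorable

A valid 4-coloring: color 1: [1, 7, 12, 18, 19]; color 2: [4, 8, 10, 13, 14, 21].
(χ(G) = 2 ≤ 4.)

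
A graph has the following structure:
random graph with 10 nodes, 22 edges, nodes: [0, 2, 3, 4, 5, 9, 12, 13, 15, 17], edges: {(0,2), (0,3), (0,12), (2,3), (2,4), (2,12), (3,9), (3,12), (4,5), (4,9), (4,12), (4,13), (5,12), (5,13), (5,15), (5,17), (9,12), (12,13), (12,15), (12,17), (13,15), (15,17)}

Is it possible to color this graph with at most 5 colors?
A valid 5-coloring: color 1: [12]; color 2: [3, 4, 15]; color 3: [2, 5, 9]; color 4: [0, 13, 17].
(χ(G) = 4 ≤ 5.)

Yes, G is 5-colorable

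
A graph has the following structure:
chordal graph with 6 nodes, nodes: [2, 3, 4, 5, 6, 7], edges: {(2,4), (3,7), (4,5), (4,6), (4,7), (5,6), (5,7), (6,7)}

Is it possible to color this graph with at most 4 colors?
A valid 4-coloring: color 1: [3, 4]; color 2: [2, 7]; color 3: [6]; color 4: [5].
(χ(G) = 4 ≤ 4.)

Yes, G is 4-colorable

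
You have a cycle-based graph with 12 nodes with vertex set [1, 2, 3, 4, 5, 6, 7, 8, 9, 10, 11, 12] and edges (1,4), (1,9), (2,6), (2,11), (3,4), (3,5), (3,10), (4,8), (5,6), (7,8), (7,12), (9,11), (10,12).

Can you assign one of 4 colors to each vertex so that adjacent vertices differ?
A valid 4-coloring: color 1: [2, 4, 5, 7, 9, 10]; color 2: [1, 3, 6, 8, 11, 12].
(χ(G) = 2 ≤ 4.)

Yes, G is 4-colorable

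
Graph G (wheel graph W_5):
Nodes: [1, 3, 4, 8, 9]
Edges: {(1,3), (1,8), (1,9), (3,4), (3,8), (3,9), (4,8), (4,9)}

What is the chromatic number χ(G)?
χ(G) = 3

Clique number ω(G) = 3 (lower bound: χ ≥ ω).
The clique on [1, 3, 8] has size 3, forcing χ ≥ 3, and the coloring below uses 3 colors, so χ(G) = 3.
A valid 3-coloring: color 1: [3]; color 2: [1, 4]; color 3: [8, 9].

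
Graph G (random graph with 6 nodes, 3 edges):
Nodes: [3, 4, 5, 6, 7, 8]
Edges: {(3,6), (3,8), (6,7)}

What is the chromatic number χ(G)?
Clique number ω(G) = 2 (lower bound: χ ≥ ω).
The graph is bipartite (no odd cycle), so 2 colors suffice: χ(G) = 2.
A valid 2-coloring: color 1: [3, 4, 5, 7]; color 2: [6, 8].

χ(G) = 2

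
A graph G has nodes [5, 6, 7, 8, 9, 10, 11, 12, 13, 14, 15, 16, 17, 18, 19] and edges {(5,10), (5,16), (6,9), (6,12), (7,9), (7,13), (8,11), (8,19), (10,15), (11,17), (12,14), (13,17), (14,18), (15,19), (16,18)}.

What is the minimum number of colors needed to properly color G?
Clique number ω(G) = 2 (lower bound: χ ≥ ω).
Odd cycle [13, 7, 9, 6, 12, 14, 18, 16, 5, 10, 15, 19, 8, 11, 17] needs 3 colors (χ ≥ 3).
The coloring below uses 3 colors, so χ(G) = 3.
A valid 3-coloring: color 1: [5, 9, 11, 12, 13, 15, 18]; color 2: [6, 7, 10, 14, 16, 17, 19]; color 3: [8].

χ(G) = 3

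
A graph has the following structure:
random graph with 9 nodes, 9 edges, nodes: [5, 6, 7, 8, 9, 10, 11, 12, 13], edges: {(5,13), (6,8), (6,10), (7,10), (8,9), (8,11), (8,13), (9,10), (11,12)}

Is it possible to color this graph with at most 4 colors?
A valid 4-coloring: color 1: [5, 8, 10, 12]; color 2: [6, 7, 9, 11, 13].
(χ(G) = 2 ≤ 4.)

Yes, G is 4-colorable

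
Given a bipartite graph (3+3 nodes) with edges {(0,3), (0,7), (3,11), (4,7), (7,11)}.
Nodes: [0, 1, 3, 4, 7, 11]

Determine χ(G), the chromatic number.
χ(G) = 2

Clique number ω(G) = 2 (lower bound: χ ≥ ω).
The graph is bipartite (no odd cycle), so 2 colors suffice: χ(G) = 2.
A valid 2-coloring: color 1: [1, 3, 7]; color 2: [0, 4, 11].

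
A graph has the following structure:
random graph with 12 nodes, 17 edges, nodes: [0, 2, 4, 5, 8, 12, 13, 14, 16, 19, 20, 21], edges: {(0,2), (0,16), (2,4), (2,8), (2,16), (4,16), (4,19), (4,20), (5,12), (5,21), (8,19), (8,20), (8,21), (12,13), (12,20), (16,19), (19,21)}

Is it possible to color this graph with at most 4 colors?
A valid 4-coloring: color 1: [8, 12, 14, 16]; color 2: [2, 5, 13, 19, 20]; color 3: [0, 4, 21].
(χ(G) = 3 ≤ 4.)

Yes, G is 4-colorable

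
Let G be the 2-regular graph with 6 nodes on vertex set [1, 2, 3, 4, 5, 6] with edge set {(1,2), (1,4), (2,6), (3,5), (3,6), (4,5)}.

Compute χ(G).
χ(G) = 2

Clique number ω(G) = 2 (lower bound: χ ≥ ω).
The graph is bipartite (no odd cycle), so 2 colors suffice: χ(G) = 2.
A valid 2-coloring: color 1: [1, 5, 6]; color 2: [2, 3, 4].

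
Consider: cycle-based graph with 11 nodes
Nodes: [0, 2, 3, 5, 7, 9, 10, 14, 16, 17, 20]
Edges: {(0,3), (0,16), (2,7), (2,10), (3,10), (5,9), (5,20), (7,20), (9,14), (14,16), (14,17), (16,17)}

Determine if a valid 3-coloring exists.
Yes, G is 3-colorable

A valid 3-coloring: color 1: [0, 5, 7, 10, 14]; color 2: [2, 3, 9, 16, 20]; color 3: [17].
(χ(G) = 3 ≤ 3.)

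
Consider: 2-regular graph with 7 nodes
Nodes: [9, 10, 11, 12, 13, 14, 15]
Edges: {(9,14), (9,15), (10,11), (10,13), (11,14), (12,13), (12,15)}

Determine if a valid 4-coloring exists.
Yes, G is 4-colorable

A valid 4-coloring: color 1: [9, 11, 13]; color 2: [10, 14, 15]; color 3: [12].
(χ(G) = 3 ≤ 4.)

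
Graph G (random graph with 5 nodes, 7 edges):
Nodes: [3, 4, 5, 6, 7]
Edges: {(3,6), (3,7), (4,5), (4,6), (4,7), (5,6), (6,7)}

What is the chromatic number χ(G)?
Clique number ω(G) = 3 (lower bound: χ ≥ ω).
The clique on [3, 6, 7] has size 3, forcing χ ≥ 3, and the coloring below uses 3 colors, so χ(G) = 3.
A valid 3-coloring: color 1: [6]; color 2: [5, 7]; color 3: [3, 4].

χ(G) = 3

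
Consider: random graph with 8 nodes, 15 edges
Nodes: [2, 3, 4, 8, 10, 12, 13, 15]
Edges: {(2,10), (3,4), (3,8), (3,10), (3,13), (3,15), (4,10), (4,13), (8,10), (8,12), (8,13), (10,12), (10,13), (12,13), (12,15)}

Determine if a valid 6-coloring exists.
Yes, G is 6-colorable

A valid 6-coloring: color 1: [10, 15]; color 2: [2, 13]; color 3: [3, 12]; color 4: [4, 8].
(χ(G) = 4 ≤ 6.)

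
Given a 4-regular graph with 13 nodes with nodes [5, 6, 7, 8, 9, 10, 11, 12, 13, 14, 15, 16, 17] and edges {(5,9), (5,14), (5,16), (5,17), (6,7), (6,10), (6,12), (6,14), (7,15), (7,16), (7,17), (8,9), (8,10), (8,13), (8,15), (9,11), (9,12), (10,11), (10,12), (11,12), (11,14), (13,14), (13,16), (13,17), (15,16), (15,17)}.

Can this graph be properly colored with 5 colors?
A valid 5-coloring: color 1: [5, 6, 11, 13, 15]; color 2: [7, 8, 12, 14]; color 3: [9, 10, 16, 17].
(χ(G) = 3 ≤ 5.)

Yes, G is 5-colorable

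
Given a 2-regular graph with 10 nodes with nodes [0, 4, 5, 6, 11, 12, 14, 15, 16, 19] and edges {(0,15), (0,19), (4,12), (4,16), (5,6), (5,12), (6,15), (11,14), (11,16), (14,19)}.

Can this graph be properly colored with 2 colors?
Yes, G is 2-colorable

A valid 2-coloring: color 1: [4, 5, 11, 15, 19]; color 2: [0, 6, 12, 14, 16].
(χ(G) = 2 ≤ 2.)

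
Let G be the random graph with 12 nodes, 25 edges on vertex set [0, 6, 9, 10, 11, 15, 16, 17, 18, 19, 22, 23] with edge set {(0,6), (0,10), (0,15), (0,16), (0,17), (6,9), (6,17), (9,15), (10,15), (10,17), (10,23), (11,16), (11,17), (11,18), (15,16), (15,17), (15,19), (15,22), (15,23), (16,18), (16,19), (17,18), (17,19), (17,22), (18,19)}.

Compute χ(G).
χ(G) = 4

Clique number ω(G) = 4 (lower bound: χ ≥ ω).
The clique on [0, 10, 15, 17] has size 4, forcing χ ≥ 4, and the coloring below uses 4 colors, so χ(G) = 4.
A valid 4-coloring: color 1: [9, 16, 17, 23]; color 2: [6, 15, 18]; color 3: [0, 11, 19, 22]; color 4: [10].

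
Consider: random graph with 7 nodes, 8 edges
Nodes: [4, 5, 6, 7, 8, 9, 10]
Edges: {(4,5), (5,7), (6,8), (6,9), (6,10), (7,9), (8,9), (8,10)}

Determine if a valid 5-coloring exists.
Yes, G is 5-colorable

A valid 5-coloring: color 1: [5, 9, 10]; color 2: [4, 7, 8]; color 3: [6].
(χ(G) = 3 ≤ 5.)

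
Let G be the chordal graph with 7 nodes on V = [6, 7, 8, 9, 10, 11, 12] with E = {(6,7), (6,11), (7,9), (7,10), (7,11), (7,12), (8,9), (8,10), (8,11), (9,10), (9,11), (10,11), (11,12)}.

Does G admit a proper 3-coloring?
No, G is not 3-colorable

The clique on vertices [8, 9, 10, 11] has size 4 > 3, so it alone needs 4 colors.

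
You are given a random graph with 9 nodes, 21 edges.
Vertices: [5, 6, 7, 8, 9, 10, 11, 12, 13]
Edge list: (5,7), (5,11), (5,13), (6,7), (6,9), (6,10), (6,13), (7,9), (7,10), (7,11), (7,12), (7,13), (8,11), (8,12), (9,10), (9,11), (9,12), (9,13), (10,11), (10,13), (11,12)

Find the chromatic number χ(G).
χ(G) = 5

Clique number ω(G) = 5 (lower bound: χ ≥ ω).
The clique on [6, 7, 9, 10, 13] has size 5, forcing χ ≥ 5, and the coloring below uses 5 colors, so χ(G) = 5.
A valid 5-coloring: color 1: [7, 8]; color 2: [5, 9]; color 3: [11, 13]; color 4: [10, 12]; color 5: [6].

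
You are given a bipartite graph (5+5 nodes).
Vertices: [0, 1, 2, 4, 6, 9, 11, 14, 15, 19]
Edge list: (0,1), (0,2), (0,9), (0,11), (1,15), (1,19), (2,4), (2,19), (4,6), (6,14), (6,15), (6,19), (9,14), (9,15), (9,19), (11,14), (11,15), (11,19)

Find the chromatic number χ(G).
χ(G) = 2

Clique number ω(G) = 2 (lower bound: χ ≥ ω).
The graph is bipartite (no odd cycle), so 2 colors suffice: χ(G) = 2.
A valid 2-coloring: color 1: [0, 4, 14, 15, 19]; color 2: [1, 2, 6, 9, 11].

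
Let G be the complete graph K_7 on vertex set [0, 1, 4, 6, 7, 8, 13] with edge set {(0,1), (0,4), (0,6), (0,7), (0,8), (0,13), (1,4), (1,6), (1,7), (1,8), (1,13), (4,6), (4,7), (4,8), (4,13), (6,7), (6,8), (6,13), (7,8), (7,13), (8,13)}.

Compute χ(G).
Clique number ω(G) = 7 (lower bound: χ ≥ ω).
The clique on [0, 1, 4, 6, 7, 8, 13] has size 7, forcing χ ≥ 7, and the coloring below uses 7 colors, so χ(G) = 7.
A valid 7-coloring: color 1: [7]; color 2: [8]; color 3: [0]; color 4: [4]; color 5: [13]; color 6: [6]; color 7: [1].

χ(G) = 7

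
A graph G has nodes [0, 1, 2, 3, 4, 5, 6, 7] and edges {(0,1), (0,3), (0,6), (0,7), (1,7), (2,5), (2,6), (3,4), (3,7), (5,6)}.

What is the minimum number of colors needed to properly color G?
Clique number ω(G) = 3 (lower bound: χ ≥ ω).
The clique on [0, 1, 7] has size 3, forcing χ ≥ 3, and the coloring below uses 3 colors, so χ(G) = 3.
A valid 3-coloring: color 1: [0, 2, 4]; color 2: [1, 3, 6]; color 3: [5, 7].

χ(G) = 3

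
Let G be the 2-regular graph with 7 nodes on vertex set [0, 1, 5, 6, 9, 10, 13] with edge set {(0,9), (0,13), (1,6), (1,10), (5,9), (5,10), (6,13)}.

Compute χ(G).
χ(G) = 3

Clique number ω(G) = 2 (lower bound: χ ≥ ω).
Odd cycle [10, 1, 6, 13, 0, 9, 5] needs 3 colors (χ ≥ 3).
The coloring below uses 3 colors, so χ(G) = 3.
A valid 3-coloring: color 1: [9, 10, 13]; color 2: [0, 1, 5]; color 3: [6].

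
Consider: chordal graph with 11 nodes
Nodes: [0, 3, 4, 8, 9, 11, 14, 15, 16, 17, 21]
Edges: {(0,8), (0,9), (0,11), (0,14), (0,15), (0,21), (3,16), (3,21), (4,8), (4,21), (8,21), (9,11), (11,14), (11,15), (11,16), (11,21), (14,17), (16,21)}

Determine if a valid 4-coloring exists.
A valid 4-coloring: color 1: [3, 8, 11, 17]; color 2: [0, 4, 16]; color 3: [9, 14, 15, 21].
(χ(G) = 3 ≤ 4.)

Yes, G is 4-colorable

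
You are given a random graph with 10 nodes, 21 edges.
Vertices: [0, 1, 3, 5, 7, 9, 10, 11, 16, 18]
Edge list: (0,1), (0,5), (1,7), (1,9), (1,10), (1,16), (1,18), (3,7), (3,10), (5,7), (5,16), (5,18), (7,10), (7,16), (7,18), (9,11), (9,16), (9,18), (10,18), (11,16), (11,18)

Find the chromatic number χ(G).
χ(G) = 4

Clique number ω(G) = 4 (lower bound: χ ≥ ω).
The clique on [1, 7, 10, 18] has size 4, forcing χ ≥ 4, and the coloring below uses 4 colors, so χ(G) = 4.
A valid 4-coloring: color 1: [1, 3, 5, 11]; color 2: [0, 7, 9]; color 3: [16, 18]; color 4: [10].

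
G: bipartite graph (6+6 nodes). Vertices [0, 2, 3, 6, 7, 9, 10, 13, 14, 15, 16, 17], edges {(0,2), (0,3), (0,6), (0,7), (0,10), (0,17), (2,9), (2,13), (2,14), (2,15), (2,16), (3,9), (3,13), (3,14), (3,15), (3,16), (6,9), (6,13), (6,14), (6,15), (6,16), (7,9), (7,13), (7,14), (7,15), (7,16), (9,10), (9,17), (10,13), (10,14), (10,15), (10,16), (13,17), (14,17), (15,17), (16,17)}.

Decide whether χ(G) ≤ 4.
Yes, G is 4-colorable

A valid 4-coloring: color 1: [2, 3, 6, 7, 10, 17]; color 2: [0, 9, 13, 14, 15, 16].
(χ(G) = 2 ≤ 4.)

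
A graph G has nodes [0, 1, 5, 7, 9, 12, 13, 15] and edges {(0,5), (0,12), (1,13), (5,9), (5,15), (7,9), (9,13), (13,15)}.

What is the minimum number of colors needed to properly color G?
Clique number ω(G) = 2 (lower bound: χ ≥ ω).
The graph is bipartite (no odd cycle), so 2 colors suffice: χ(G) = 2.
A valid 2-coloring: color 1: [5, 7, 12, 13]; color 2: [0, 1, 9, 15].

χ(G) = 2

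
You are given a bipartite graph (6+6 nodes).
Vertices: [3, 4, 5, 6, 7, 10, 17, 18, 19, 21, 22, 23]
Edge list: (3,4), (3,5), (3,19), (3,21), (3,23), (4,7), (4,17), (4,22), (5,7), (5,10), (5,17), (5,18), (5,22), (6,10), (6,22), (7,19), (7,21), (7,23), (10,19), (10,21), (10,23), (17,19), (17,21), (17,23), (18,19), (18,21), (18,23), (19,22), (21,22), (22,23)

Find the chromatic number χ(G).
χ(G) = 2

Clique number ω(G) = 2 (lower bound: χ ≥ ω).
The graph is bipartite (no odd cycle), so 2 colors suffice: χ(G) = 2.
A valid 2-coloring: color 1: [3, 7, 10, 17, 18, 22]; color 2: [4, 5, 6, 19, 21, 23].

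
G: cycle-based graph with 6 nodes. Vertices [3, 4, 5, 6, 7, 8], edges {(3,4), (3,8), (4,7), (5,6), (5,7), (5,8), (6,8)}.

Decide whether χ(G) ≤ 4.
A valid 4-coloring: color 1: [3, 5]; color 2: [4, 8]; color 3: [6, 7].
(χ(G) = 3 ≤ 4.)

Yes, G is 4-colorable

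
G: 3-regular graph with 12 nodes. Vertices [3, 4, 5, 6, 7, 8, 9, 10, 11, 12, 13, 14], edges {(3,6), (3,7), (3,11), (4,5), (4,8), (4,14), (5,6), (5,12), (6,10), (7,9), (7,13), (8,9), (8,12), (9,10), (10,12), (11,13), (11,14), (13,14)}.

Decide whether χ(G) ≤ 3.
Yes, G is 3-colorable

A valid 3-coloring: color 1: [4, 6, 9, 11, 12]; color 2: [3, 5, 8, 10, 13]; color 3: [7, 14].
(χ(G) = 3 ≤ 3.)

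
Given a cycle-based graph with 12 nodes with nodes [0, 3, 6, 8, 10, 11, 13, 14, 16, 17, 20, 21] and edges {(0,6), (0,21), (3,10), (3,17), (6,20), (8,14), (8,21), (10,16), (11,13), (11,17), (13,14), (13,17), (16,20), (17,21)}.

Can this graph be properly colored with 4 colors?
Yes, G is 4-colorable

A valid 4-coloring: color 1: [0, 10, 14, 17, 20]; color 2: [3, 6, 13, 16, 21]; color 3: [8, 11].
(χ(G) = 3 ≤ 4.)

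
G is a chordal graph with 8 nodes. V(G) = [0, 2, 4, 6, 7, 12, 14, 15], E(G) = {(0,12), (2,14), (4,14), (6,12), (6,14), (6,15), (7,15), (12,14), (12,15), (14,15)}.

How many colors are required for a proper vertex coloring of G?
χ(G) = 4

Clique number ω(G) = 4 (lower bound: χ ≥ ω).
The clique on [6, 12, 14, 15] has size 4, forcing χ ≥ 4, and the coloring below uses 4 colors, so χ(G) = 4.
A valid 4-coloring: color 1: [0, 7, 14]; color 2: [2, 4, 15]; color 3: [12]; color 4: [6].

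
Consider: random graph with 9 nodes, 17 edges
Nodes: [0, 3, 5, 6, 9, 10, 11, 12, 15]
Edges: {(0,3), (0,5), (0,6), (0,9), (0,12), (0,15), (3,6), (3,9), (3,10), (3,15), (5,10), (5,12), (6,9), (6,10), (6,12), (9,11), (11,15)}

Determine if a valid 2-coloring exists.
No, G is not 2-colorable

The clique on vertices [0, 3, 6, 9] has size 4 > 2, so it alone needs 4 colors.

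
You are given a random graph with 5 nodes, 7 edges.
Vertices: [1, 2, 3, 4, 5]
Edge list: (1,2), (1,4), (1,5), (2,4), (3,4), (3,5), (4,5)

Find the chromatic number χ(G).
Clique number ω(G) = 3 (lower bound: χ ≥ ω).
The clique on [1, 2, 4] has size 3, forcing χ ≥ 3, and the coloring below uses 3 colors, so χ(G) = 3.
A valid 3-coloring: color 1: [4]; color 2: [1, 3]; color 3: [2, 5].

χ(G) = 3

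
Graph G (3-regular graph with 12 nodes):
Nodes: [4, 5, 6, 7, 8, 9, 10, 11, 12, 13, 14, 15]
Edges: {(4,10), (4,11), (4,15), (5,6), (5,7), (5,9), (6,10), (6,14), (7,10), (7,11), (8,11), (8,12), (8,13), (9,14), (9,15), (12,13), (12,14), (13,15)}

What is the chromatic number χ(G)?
Clique number ω(G) = 3 (lower bound: χ ≥ ω).
The clique on [8, 12, 13] has size 3, forcing χ ≥ 3, and the coloring below uses 3 colors, so χ(G) = 3.
A valid 3-coloring: color 1: [9, 10, 11, 12]; color 2: [5, 8, 14, 15]; color 3: [4, 6, 7, 13].

χ(G) = 3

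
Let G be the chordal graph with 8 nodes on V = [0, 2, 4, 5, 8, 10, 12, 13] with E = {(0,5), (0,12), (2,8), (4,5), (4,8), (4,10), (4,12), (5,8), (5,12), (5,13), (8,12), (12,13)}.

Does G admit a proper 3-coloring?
The clique on vertices [4, 5, 8, 12] has size 4 > 3, so it alone needs 4 colors.

No, G is not 3-colorable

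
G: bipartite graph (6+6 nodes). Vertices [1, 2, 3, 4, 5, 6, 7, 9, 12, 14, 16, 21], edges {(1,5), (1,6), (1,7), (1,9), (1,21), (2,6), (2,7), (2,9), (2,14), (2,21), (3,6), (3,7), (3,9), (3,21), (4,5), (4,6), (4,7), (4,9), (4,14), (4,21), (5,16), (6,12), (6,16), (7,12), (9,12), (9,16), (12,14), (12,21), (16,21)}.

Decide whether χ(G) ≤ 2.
A valid 2-coloring: color 1: [5, 6, 7, 9, 14, 21]; color 2: [1, 2, 3, 4, 12, 16].
(χ(G) = 2 ≤ 2.)

Yes, G is 2-colorable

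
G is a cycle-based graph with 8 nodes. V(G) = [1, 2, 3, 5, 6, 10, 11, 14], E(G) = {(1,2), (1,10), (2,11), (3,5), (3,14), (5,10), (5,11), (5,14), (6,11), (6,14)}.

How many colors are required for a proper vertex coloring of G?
Clique number ω(G) = 3 (lower bound: χ ≥ ω).
The clique on [3, 5, 14] has size 3, forcing χ ≥ 3, and the coloring below uses 3 colors, so χ(G) = 3.
A valid 3-coloring: color 1: [2, 5, 6]; color 2: [10, 11, 14]; color 3: [1, 3].

χ(G) = 3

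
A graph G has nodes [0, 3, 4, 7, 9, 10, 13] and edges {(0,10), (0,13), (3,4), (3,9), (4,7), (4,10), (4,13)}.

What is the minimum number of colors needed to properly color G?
Clique number ω(G) = 2 (lower bound: χ ≥ ω).
The graph is bipartite (no odd cycle), so 2 colors suffice: χ(G) = 2.
A valid 2-coloring: color 1: [0, 4, 9]; color 2: [3, 7, 10, 13].

χ(G) = 2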